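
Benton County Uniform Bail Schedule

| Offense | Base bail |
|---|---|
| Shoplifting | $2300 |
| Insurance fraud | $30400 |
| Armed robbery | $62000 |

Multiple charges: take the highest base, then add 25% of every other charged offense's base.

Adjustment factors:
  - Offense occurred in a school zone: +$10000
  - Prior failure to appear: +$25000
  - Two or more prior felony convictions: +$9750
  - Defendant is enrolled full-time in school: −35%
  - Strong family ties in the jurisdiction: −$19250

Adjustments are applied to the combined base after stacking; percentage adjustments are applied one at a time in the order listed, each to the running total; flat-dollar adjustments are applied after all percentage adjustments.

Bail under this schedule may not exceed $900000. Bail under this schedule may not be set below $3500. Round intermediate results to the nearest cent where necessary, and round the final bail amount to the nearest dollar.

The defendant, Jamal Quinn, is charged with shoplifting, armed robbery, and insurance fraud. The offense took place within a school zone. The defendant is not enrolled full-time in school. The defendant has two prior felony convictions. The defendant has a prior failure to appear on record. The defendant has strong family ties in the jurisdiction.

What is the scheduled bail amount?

$95675

Base amounts from the schedule: shoplifting $2300; armed robbery $62000; insurance fraud $30400.
Stacking rule: highest base plus 25% of each additional charge. Highest is armed robbery at $62000. Additional: $2300 × 25% = $575; $30400 × 25% = $7600. Combined base = $62000 + $8175 = $70175.
Offense occurred in a school zone (+$10000 flat): $70175 + $10000 = $80175.
Prior failure to appear (+$25000 flat): $80175 + $25000 = $105175.
Two or more prior felony convictions (+$9750 flat): $105175 + $9750 = $114925.
Strong family ties in the jurisdiction (−$19250 flat): $114925 − $19250 = $95675.
$95675 is within the $900000 maximum.
$95675 is at or above the $3500 minimum.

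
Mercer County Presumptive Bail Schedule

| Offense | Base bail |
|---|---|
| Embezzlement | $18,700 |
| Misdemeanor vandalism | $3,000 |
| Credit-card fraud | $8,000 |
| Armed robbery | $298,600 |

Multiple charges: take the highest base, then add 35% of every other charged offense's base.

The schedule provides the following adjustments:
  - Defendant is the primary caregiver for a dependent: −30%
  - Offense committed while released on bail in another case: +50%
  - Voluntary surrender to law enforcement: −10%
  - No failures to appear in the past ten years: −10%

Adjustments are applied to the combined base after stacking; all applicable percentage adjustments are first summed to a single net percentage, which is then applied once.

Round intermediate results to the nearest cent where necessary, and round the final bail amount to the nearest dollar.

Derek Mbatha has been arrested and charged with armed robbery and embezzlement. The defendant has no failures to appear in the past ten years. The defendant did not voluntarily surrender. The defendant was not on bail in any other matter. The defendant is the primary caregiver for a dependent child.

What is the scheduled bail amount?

$183,087

Base amounts from the schedule: armed robbery $298,600; embezzlement $18,700.
Stacking rule: highest base plus 35% of each additional charge. Highest is armed robbery at $298,600. Additional: $18,700 × 35% = $6,545. Combined base = $298,600 + $6,545 = $305,145.
Net percentage adjustment: −30% −10% = −40%. $305,145 × 0.6 = $183,087.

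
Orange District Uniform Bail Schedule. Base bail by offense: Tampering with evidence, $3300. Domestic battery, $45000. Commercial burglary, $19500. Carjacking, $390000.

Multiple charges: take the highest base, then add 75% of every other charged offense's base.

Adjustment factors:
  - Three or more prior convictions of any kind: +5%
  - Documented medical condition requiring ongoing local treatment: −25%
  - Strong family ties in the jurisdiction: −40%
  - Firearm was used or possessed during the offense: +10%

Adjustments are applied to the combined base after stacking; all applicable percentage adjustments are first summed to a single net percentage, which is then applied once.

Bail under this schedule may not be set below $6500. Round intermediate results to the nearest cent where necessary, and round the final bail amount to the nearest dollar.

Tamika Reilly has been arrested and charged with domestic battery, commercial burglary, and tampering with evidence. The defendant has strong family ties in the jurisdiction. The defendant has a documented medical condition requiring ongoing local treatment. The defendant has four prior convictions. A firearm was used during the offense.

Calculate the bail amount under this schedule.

Base amounts from the schedule: domestic battery $45000; commercial burglary $19500; tampering with evidence $3300.
Stacking rule: highest base plus 75% of each additional charge. Highest is domestic battery at $45000. Additional: $19500 × 75% = $14625; $3300 × 75% = $2475. Combined base = $45000 + $17100 = $62100.
Net percentage adjustment: +5% −25% −40% +10% = −50%. $62100 × 0.5 = $31050.
$31050 is at or above the $6500 minimum.

$31050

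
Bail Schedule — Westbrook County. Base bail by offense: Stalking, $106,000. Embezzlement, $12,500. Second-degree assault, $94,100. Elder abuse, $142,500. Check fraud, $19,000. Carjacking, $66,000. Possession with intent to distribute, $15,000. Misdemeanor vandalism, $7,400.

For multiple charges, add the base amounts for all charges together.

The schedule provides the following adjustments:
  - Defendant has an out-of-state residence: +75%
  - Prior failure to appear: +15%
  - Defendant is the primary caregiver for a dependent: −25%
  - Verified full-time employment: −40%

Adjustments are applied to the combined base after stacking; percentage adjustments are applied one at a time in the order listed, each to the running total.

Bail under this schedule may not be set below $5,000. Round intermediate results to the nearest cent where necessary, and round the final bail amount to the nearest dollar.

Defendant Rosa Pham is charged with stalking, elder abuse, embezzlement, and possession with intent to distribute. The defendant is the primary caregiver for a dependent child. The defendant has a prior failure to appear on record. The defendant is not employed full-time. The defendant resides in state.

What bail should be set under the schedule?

Base amounts from the schedule: stalking $106,000; elder abuse $142,500; embezzlement $12,500; possession with intent to distribute $15,000.
Stacking rule: sum of all bases. $106,000 + $142,500 + $12,500 + $15,000 = $276,000.
Prior failure to appear (+15%): $276,000 × 1.15 = $317,400.
Defendant is the primary caregiver for a dependent (−25%): $317,400 × 0.75 = $238,050.
$238,050 is at or above the $5,000 minimum.

$238,050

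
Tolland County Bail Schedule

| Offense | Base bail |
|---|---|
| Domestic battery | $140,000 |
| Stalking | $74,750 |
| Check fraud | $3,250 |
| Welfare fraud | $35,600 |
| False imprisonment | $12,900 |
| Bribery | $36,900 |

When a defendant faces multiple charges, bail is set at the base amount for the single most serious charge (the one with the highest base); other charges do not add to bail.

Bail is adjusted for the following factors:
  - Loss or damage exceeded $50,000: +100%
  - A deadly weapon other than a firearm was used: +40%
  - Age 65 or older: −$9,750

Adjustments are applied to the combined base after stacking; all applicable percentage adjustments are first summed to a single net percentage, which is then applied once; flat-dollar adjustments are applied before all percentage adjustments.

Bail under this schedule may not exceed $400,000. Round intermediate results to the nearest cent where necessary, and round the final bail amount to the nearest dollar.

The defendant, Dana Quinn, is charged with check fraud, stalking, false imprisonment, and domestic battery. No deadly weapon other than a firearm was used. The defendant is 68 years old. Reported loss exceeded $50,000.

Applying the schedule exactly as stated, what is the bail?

$260,500

Base amounts from the schedule: check fraud $3,250; stalking $74,750; false imprisonment $12,900; domestic battery $140,000.
Stacking rule: use the highest base only. Highest is domestic battery at $140,000. Combined base = $140,000.
Age 65 or older (−$9,750 flat): $140,000 − $9,750 = $130,250.
Loss or damage exceeded $50,000 (+100%): $130,250 × 2 = $260,500.
$260,500 is within the $400,000 maximum.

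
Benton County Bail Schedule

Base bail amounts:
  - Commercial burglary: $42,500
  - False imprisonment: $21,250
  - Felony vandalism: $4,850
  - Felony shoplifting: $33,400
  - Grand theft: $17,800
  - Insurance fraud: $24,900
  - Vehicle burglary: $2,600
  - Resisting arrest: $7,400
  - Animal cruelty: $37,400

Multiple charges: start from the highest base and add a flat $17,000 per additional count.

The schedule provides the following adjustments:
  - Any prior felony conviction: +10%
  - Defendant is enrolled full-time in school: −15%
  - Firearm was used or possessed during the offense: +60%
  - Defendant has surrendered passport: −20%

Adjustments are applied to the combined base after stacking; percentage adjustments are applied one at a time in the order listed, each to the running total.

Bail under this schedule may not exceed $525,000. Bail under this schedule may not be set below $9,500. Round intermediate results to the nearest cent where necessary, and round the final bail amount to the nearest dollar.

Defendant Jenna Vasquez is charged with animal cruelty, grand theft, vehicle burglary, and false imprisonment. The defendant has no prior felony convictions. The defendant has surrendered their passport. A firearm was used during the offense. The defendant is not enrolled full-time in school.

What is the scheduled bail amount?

$113,152

Base amounts from the schedule: animal cruelty $37,400; grand theft $17,800; vehicle burglary $2,600; false imprisonment $21,250.
Stacking rule: highest base plus $17,000 per additional charge. Highest is animal cruelty at $37,400; 3 additional charges → +$51,000. Combined base = $88,400.
Firearm was used or possessed during the offense (+60%): $88,400 × 1.6 = $141,440.
Defendant has surrendered passport (−20%): $141,440 × 0.8 = $113,152.
$113,152 is within the $525,000 maximum.
$113,152 is at or above the $9,500 minimum.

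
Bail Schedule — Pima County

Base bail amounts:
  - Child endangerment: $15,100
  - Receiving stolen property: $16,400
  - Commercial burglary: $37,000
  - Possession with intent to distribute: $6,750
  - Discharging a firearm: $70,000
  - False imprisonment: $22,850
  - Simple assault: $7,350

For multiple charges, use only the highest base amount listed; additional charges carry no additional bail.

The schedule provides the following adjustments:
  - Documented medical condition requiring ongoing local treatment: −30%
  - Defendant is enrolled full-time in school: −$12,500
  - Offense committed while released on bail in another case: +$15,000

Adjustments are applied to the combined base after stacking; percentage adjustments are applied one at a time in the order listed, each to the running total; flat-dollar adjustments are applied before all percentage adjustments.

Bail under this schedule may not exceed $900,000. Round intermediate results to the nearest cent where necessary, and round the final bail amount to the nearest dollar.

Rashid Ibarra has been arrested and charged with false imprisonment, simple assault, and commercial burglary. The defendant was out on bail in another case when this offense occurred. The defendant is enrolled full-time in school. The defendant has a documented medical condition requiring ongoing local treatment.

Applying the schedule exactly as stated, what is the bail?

$27,650

Base amounts from the schedule: false imprisonment $22,850; simple assault $7,350; commercial burglary $37,000.
Stacking rule: use the highest base only. Highest is commercial burglary at $37,000. Combined base = $37,000.
Defendant is enrolled full-time in school (−$12,500 flat): $37,000 − $12,500 = $24,500.
Offense committed while released on bail in another case (+$15,000 flat): $24,500 + $15,000 = $39,500.
Documented medical condition requiring ongoing local treatment (−30%): $39,500 × 0.7 = $27,650.
$27,650 is within the $900,000 maximum.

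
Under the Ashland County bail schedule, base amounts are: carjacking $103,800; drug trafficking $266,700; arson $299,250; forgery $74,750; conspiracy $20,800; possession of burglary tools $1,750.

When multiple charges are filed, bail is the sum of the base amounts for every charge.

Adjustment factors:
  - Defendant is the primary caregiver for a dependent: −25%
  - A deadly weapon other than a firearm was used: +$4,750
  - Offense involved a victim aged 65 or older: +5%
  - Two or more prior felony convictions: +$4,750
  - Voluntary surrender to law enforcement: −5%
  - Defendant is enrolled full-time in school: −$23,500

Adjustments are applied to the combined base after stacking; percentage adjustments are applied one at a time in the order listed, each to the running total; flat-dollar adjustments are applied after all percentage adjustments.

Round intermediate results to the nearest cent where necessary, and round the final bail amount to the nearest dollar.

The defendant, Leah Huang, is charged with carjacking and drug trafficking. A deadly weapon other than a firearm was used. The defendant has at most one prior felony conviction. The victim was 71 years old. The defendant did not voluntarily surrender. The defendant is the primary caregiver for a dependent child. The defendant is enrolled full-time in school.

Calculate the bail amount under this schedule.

$273,019

Base amounts from the schedule: carjacking $103,800; drug trafficking $266,700.
Stacking rule: sum of all bases. $103,800 + $266,700 = $370,500.
Defendant is the primary caregiver for a dependent (−25%): $370,500 × 0.75 = $277,875.
Offense involved a victim aged 65 or older (+5%): $277,875 × 1.05 = $291,768.75.
A deadly weapon other than a firearm was used (+$4,750 flat): $291,768.75 + $4,750 = $296,518.75.
Defendant is enrolled full-time in school (−$23,500 flat): $296,518.75 − $23,500 = $273,018.75.
Rounded to the nearest dollar: $273,019.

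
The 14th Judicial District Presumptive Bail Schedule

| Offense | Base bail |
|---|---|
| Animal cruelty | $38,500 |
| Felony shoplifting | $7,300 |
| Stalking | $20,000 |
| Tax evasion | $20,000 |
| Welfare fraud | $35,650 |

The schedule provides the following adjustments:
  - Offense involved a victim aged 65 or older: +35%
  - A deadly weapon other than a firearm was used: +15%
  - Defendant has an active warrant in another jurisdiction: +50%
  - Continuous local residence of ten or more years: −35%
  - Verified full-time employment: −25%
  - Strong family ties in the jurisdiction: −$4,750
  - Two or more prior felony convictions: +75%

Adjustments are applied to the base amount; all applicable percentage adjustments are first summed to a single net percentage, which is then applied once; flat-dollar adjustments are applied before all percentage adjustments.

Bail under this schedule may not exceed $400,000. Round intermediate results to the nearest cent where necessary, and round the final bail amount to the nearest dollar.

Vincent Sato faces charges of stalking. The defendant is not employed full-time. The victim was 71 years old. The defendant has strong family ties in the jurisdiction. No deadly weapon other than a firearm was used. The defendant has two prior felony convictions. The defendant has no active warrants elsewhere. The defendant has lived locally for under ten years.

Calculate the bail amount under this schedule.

Base amounts from the schedule: stalking $20,000.
Single charge. Combined base = $20,000.
Strong family ties in the jurisdiction (−$4,750 flat): $20,000 − $4,750 = $15,250.
Net percentage adjustment: +35% +75% = +110%. $15,250 × 2.1 = $32,025.
$32,025 is within the $400,000 maximum.

$32,025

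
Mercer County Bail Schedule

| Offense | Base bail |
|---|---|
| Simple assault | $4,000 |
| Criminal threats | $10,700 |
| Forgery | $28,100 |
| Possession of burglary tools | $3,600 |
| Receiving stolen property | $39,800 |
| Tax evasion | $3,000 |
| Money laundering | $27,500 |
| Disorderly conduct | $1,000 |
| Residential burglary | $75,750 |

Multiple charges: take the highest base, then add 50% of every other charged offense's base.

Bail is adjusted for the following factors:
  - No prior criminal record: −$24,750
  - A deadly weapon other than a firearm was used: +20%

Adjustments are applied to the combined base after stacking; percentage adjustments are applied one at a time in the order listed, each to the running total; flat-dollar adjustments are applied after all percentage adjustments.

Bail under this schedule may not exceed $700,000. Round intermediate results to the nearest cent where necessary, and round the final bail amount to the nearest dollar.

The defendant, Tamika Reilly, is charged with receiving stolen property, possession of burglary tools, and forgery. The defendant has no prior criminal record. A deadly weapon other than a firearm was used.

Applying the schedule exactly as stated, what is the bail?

$42,030

Base amounts from the schedule: receiving stolen property $39,800; possession of burglary tools $3,600; forgery $28,100.
Stacking rule: highest base plus 50% of each additional charge. Highest is receiving stolen property at $39,800. Additional: $3,600 × 50% = $1,800; $28,100 × 50% = $14,050. Combined base = $39,800 + $15,850 = $55,650.
A deadly weapon other than a firearm was used (+20%): $55,650 × 1.2 = $66,780.
No prior criminal record (−$24,750 flat): $66,780 − $24,750 = $42,030.
$42,030 is within the $700,000 maximum.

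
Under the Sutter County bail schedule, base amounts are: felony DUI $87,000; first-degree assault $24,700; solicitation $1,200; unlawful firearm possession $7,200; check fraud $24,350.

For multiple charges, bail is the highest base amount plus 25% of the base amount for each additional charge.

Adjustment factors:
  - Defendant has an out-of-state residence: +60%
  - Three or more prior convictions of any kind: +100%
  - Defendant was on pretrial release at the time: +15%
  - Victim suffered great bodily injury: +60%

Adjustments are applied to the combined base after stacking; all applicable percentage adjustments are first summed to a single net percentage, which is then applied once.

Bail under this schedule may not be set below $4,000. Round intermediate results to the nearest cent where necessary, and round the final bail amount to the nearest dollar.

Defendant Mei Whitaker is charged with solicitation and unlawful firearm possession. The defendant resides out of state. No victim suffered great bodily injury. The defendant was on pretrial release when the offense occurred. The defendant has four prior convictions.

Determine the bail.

Base amounts from the schedule: solicitation $1,200; unlawful firearm possession $7,200.
Stacking rule: highest base plus 25% of each additional charge. Highest is unlawful firearm possession at $7,200. Additional: $1,200 × 25% = $300. Combined base = $7,200 + $300 = $7,500.
Net percentage adjustment: +60% +100% +15% = +175%. $7,500 × 2.75 = $20,625.
$20,625 is at or above the $4,000 minimum.

$20,625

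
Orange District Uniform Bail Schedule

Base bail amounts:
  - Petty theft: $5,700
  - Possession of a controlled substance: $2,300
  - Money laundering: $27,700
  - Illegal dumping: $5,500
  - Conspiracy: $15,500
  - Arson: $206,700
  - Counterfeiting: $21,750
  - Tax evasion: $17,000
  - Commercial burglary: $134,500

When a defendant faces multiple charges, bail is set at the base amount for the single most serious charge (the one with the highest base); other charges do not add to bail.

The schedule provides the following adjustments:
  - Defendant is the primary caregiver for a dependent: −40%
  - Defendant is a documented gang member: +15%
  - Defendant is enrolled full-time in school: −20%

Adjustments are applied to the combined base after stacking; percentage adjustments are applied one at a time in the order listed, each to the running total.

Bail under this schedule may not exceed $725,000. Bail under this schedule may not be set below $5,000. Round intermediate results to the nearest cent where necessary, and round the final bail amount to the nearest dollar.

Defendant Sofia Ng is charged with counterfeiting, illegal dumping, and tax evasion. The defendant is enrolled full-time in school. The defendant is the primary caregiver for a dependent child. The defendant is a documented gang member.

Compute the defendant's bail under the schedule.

$12,006

Base amounts from the schedule: counterfeiting $21,750; illegal dumping $5,500; tax evasion $17,000.
Stacking rule: use the highest base only. Highest is counterfeiting at $21,750. Combined base = $21,750.
Defendant is the primary caregiver for a dependent (−40%): $21,750 × 0.6 = $13,050.
Defendant is a documented gang member (+15%): $13,050 × 1.15 = $15,007.50.
Defendant is enrolled full-time in school (−20%): $15,007.50 × 0.8 = $12,006.
$12,006 is within the $725,000 maximum.
$12,006 is at or above the $5,000 minimum.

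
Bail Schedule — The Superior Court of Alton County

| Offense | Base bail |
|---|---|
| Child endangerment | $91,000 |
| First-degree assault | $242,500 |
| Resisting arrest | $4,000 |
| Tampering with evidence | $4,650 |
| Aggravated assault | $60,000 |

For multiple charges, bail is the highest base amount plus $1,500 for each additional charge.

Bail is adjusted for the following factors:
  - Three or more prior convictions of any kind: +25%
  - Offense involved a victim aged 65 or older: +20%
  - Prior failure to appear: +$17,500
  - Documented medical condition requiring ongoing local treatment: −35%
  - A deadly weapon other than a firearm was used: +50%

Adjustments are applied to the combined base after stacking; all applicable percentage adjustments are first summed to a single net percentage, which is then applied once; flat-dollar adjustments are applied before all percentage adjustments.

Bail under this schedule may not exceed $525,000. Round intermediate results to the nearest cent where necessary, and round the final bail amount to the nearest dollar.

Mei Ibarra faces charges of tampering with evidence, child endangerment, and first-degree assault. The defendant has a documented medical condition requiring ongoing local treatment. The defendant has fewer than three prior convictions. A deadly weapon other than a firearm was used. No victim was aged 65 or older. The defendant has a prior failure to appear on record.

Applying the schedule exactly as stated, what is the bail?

$302,450

Base amounts from the schedule: tampering with evidence $4,650; child endangerment $91,000; first-degree assault $242,500.
Stacking rule: highest base plus $1,500 per additional charge. Highest is first-degree assault at $242,500; 2 additional charges → +$3,000. Combined base = $245,500.
Prior failure to appear (+$17,500 flat): $245,500 + $17,500 = $263,000.
Net percentage adjustment: −35% +50% = +15%. $263,000 × 1.15 = $302,450.
$302,450 is within the $525,000 maximum.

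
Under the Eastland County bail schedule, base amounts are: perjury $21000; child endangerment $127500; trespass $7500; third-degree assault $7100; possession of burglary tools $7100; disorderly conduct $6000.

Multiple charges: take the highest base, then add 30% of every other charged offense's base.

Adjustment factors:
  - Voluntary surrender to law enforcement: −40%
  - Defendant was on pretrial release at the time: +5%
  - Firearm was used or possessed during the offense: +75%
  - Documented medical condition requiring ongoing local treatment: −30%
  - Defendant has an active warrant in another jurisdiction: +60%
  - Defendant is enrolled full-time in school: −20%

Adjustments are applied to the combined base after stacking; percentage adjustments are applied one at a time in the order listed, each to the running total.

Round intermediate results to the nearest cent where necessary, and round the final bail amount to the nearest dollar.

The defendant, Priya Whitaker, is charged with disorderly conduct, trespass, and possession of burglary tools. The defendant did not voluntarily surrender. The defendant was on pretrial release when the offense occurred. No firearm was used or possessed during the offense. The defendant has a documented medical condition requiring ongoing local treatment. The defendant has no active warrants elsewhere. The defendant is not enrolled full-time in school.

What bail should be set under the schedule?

Base amounts from the schedule: disorderly conduct $6000; trespass $7500; possession of burglary tools $7100.
Stacking rule: highest base plus 30% of each additional charge. Highest is trespass at $7500. Additional: $6000 × 30% = $1800; $7100 × 30% = $2130. Combined base = $7500 + $3930 = $11430.
Defendant was on pretrial release at the time (+5%): $11430 × 1.05 = $12001.50.
Documented medical condition requiring ongoing local treatment (−30%): $12001.50 × 0.7 = $8401.05.
Rounded to the nearest dollar: $8401.

$8401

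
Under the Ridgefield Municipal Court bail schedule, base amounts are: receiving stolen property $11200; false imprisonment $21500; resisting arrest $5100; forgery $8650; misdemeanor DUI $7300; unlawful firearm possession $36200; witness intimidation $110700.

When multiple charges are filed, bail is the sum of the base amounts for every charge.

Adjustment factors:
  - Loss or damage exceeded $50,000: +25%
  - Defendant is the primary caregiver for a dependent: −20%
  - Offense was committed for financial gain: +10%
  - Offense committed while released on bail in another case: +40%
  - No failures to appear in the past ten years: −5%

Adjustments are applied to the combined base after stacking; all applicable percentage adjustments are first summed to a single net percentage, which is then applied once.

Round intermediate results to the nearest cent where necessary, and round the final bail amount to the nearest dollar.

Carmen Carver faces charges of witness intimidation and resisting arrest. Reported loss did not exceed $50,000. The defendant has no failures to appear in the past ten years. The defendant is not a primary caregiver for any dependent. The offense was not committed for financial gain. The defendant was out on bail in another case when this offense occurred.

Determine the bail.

Base amounts from the schedule: witness intimidation $110700; resisting arrest $5100.
Stacking rule: sum of all bases. $110700 + $5100 = $115800.
Net percentage adjustment: +40% −5% = +35%. $115800 × 1.35 = $156330.

$156330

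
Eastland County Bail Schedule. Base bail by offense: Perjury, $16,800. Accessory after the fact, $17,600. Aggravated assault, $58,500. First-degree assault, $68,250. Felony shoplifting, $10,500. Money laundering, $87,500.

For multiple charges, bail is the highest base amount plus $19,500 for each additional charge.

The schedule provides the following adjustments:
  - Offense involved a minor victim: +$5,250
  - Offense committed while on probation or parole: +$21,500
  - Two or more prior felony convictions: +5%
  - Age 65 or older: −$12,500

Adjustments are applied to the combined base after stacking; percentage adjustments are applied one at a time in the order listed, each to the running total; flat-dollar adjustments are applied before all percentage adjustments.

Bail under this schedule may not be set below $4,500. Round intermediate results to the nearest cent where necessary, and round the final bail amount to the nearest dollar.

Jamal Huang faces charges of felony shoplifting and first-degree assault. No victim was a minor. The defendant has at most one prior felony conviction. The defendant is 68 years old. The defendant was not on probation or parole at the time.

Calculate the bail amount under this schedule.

Base amounts from the schedule: felony shoplifting $10,500; first-degree assault $68,250.
Stacking rule: highest base plus $19,500 per additional charge. Highest is first-degree assault at $68,250; 1 additional charge → +$19,500. Combined base = $87,750.
Age 65 or older (−$12,500 flat): $87,750 − $12,500 = $75,250.
$75,250 is at or above the $4,500 minimum.

$75,250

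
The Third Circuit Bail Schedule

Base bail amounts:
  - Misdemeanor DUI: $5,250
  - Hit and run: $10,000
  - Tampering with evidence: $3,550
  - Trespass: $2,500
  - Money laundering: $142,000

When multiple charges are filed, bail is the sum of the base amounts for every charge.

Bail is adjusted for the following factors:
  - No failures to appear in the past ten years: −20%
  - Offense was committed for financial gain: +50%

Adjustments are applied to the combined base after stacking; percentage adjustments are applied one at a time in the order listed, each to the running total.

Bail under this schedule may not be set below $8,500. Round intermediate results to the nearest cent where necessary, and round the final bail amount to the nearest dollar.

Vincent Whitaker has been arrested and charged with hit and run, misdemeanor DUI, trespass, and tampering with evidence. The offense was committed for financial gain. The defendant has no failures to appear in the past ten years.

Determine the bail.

$25,560

Base amounts from the schedule: hit and run $10,000; misdemeanor DUI $5,250; trespass $2,500; tampering with evidence $3,550.
Stacking rule: sum of all bases. $10,000 + $5,250 + $2,500 + $3,550 = $21,300.
No failures to appear in the past ten years (−20%): $21,300 × 0.8 = $17,040.
Offense was committed for financial gain (+50%): $17,040 × 1.5 = $25,560.
$25,560 is at or above the $8,500 minimum.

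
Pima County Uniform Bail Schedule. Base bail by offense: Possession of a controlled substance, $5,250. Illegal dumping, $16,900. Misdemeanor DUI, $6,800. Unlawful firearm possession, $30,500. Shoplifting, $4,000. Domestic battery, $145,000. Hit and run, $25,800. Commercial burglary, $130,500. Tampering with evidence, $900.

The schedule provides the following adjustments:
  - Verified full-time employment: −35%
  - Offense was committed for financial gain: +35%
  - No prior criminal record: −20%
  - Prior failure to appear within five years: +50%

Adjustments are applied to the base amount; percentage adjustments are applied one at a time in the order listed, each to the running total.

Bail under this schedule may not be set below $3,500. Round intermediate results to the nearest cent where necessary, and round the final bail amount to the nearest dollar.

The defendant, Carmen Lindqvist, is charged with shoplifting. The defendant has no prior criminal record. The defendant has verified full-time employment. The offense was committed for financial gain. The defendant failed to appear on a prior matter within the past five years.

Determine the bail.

Base amounts from the schedule: shoplifting $4,000.
Single charge. Combined base = $4,000.
Verified full-time employment (−35%): $4,000 × 0.65 = $2,600.
Offense was committed for financial gain (+35%): $2,600 × 1.35 = $3,510.
No prior criminal record (−20%): $3,510 × 0.8 = $2,808.
Prior failure to appear within five years (+50%): $2,808 × 1.5 = $4,212.
$4,212 is at or above the $3,500 minimum.

$4,212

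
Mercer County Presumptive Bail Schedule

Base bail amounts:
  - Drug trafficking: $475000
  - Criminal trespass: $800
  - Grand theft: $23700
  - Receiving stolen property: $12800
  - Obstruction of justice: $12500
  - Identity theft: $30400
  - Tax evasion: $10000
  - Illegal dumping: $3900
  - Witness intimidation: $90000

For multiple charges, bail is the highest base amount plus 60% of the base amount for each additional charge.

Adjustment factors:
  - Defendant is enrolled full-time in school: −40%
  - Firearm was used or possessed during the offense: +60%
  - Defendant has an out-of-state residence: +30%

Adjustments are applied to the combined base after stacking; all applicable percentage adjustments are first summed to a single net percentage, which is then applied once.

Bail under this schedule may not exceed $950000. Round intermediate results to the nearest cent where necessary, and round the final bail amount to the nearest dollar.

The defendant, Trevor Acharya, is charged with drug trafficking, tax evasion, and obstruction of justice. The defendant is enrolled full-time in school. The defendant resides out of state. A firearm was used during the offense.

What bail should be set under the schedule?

Base amounts from the schedule: drug trafficking $475000; tax evasion $10000; obstruction of justice $12500.
Stacking rule: highest base plus 60% of each additional charge. Highest is drug trafficking at $475000. Additional: $10000 × 60% = $6000; $12500 × 60% = $7500. Combined base = $475000 + $13500 = $488500.
Net percentage adjustment: −40% +60% +30% = +50%. $488500 × 1.5 = $732750.
$732750 is within the $950000 maximum.

$732750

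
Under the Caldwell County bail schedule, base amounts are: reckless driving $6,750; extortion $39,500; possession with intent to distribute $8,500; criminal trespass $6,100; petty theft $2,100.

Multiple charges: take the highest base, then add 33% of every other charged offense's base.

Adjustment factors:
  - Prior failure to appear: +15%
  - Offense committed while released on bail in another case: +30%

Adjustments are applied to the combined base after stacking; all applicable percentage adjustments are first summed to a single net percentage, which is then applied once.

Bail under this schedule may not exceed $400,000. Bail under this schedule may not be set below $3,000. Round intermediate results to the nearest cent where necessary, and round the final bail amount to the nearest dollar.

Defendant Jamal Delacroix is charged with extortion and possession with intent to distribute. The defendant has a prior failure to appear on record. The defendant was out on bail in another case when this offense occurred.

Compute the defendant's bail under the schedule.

Base amounts from the schedule: extortion $39,500; possession with intent to distribute $8,500.
Stacking rule: highest base plus 33% of each additional charge. Highest is extortion at $39,500. Additional: $8,500 × 33% = $2,805. Combined base = $39,500 + $2,805 = $42,305.
Net percentage adjustment: +15% +30% = +45%. $42,305 × 1.45 = $61,342.25.
$61,342.25 is within the $400,000 maximum.
$61,342.25 is at or above the $3,000 minimum.
Rounded to the nearest dollar: $61,342.

$61,342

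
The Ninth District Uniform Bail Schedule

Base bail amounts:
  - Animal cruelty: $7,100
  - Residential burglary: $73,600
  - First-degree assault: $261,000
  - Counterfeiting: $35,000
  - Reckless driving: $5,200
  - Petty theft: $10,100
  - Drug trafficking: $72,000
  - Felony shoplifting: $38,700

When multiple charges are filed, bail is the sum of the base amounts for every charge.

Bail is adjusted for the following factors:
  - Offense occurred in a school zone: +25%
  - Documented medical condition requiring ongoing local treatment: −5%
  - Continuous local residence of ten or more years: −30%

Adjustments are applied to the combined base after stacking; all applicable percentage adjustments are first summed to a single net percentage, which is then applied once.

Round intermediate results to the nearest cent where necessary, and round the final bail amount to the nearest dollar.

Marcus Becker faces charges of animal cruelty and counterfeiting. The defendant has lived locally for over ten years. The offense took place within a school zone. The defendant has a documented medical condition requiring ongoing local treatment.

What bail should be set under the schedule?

$37,890

Base amounts from the schedule: animal cruelty $7,100; counterfeiting $35,000.
Stacking rule: sum of all bases. $7,100 + $35,000 = $42,100.
Net percentage adjustment: +25% −5% −30% = −10%. $42,100 × 0.9 = $37,890.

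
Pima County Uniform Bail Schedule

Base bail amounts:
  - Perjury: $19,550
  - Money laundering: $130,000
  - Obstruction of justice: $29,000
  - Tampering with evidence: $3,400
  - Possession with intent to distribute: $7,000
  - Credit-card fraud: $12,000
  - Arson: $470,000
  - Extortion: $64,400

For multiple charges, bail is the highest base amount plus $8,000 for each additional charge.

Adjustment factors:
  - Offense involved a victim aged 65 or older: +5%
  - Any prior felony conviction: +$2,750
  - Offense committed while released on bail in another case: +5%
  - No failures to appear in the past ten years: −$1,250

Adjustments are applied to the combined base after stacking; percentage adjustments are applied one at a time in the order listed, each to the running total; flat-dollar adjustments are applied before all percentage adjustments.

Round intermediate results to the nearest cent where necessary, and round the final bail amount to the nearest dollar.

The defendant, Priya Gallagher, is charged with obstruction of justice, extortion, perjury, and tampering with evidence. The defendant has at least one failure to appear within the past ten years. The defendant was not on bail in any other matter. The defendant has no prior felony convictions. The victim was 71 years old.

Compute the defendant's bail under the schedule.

Base amounts from the schedule: obstruction of justice $29,000; extortion $64,400; perjury $19,550; tampering with evidence $3,400.
Stacking rule: highest base plus $8,000 per additional charge. Highest is extortion at $64,400; 3 additional charges → +$24,000. Combined base = $88,400.
Offense involved a victim aged 65 or older (+5%): $88,400 × 1.05 = $92,820.

$92,820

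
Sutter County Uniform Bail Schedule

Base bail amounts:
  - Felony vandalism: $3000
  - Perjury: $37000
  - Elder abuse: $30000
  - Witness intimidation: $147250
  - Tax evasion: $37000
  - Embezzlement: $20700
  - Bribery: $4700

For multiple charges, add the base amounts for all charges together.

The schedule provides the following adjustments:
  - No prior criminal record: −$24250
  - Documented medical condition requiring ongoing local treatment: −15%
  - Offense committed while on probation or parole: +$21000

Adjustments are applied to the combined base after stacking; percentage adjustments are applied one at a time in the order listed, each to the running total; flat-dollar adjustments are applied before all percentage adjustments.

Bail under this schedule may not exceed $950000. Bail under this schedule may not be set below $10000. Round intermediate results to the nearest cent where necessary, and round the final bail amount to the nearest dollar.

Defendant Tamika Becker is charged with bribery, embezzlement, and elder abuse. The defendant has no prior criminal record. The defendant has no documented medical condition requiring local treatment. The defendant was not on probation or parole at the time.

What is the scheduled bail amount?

$31150

Base amounts from the schedule: bribery $4700; embezzlement $20700; elder abuse $30000.
Stacking rule: sum of all bases. $4700 + $20700 + $30000 = $55400.
No prior criminal record (−$24250 flat): $55400 − $24250 = $31150.
$31150 is within the $950000 maximum.
$31150 is at or above the $10000 minimum.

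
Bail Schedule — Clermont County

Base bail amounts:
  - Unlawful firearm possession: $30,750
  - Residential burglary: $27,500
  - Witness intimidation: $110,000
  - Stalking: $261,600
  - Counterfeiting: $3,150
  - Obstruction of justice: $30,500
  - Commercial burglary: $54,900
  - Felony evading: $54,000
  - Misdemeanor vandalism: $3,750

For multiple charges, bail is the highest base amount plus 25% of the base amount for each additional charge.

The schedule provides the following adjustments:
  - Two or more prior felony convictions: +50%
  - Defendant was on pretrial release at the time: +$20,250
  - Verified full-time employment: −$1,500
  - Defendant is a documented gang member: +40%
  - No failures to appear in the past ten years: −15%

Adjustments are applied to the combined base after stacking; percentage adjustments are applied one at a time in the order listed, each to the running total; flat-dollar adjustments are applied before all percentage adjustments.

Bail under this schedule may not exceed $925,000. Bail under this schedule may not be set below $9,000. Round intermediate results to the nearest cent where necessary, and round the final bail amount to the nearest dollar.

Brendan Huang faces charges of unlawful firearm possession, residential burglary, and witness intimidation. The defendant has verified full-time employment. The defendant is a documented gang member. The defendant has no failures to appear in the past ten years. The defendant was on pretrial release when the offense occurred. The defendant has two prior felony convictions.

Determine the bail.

$255,813

Base amounts from the schedule: unlawful firearm possession $30,750; residential burglary $27,500; witness intimidation $110,000.
Stacking rule: highest base plus 25% of each additional charge. Highest is witness intimidation at $110,000. Additional: $30,750 × 25% = $7,687.50; $27,500 × 25% = $6,875. Combined base = $110,000 + $14,562.50 = $124,562.50.
Defendant was on pretrial release at the time (+$20,250 flat): $124,562.50 + $20,250 = $144,812.50.
Verified full-time employment (−$1,500 flat): $144,812.50 − $1,500 = $143,312.50.
Two or more prior felony convictions (+50%): $143,312.50 × 1.5 = $214,968.75.
Defendant is a documented gang member (+40%): $214,968.75 × 1.4 = $300,956.25.
No failures to appear in the past ten years (−15%): $300,956.25 × 0.85 = $255,812.81.
$255,812.81 is within the $925,000 maximum.
$255,812.81 is at or above the $9,000 minimum.
Rounded to the nearest dollar: $255,813.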